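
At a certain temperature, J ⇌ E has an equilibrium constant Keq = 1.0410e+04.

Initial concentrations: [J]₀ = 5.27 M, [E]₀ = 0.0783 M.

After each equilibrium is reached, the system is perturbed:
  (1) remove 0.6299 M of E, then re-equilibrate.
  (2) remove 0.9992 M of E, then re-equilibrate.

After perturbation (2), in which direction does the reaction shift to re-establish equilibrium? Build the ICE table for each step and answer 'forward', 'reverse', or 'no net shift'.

Direction: forward

Q₀ = 0.01486 vs Keq = 1.0410e+04 ⇒ Q<K, forward
Step 1:
                    J           E
  I              5.27      0.0783
  C            -5.269       5.269
  E        5.1372e-04       5.348
  solve Keq expr → x = 5.269; check Q = 1.0410e+04
Then remove 0.6299 M of E.
Step 2:
                    J           E
  I        5.1372e-04       4.718
  C       -6.0503e-05  6.0503e-05
  E        4.5321e-04       4.718
  solve Keq expr → x = 6.0503e-05; check Q = 1.0410e+04
Then remove 0.9992 M of E.
Step 3:
                    J           E
  I        4.5321e-04       3.719
  C       -9.5975e-05  9.5975e-05
  E        3.5724e-04       3.719
  solve Keq expr → x = 9.5975e-05; check Q = 1.0410e+04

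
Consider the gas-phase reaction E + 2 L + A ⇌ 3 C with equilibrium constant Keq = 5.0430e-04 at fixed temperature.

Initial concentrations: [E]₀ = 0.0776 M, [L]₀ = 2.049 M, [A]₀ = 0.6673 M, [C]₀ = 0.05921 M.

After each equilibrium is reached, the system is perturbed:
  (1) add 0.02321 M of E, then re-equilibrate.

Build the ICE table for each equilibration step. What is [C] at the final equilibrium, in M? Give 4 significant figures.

[C]_eq = 0.05272 M

Q₀ = 9.5481e-04 vs Keq = 5.0430e-04 ⇒ Q>K, reverse
Step 1:
                  E         L         A         C
  Initial    0.0776     2.049    0.6673   0.05921
  Change   0.003483  0.006966  0.003483  -0.01045
  Equil     0.08108     2.056    0.6708   0.04876
  solve Keq expr → x = -0.003483; check Q = 5.0430e-04
Then add 0.02321 M of E.
Step 2:
                  E         L         A         C
  Initial    0.1043     2.056    0.6708   0.04876
  Change  -0.001321 -0.002642 -0.001321  0.003963
  Equil       0.103     2.053    0.6695   0.05272
  solve Keq expr → x = 0.001321; check Q = 5.0430e-04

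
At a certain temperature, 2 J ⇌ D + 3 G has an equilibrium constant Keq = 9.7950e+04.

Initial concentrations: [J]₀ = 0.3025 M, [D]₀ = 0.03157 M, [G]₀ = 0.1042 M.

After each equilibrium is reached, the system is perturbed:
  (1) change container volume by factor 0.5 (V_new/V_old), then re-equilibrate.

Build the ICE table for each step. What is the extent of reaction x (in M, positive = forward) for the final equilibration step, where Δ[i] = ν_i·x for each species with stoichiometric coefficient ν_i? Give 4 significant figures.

x = -5.6418e-04 M

Q₀ = 3.9033e-04 vs Keq = 9.7950e+04 ⇒ Q<K, forward
Step 1:
                    J           D           G
  Initial      0.3025     0.03157      0.1042
  Change      -0.3019       0.151      0.4529
  Equil    5.6764e-04      0.1825      0.5571
  solve Keq expr → x = 0.151; check Q = 9.7950e+04
Then change container volume by factor 0.5 (V_new/V_old).
Step 2:
                    J           D           G
  Initial    0.001135      0.3651       1.114
  Change     0.001128 -5.6418e-04   -0.001693
  Equil      0.002264      0.3645       1.113
  solve Keq expr → x = -5.6418e-04; check Q = 9.7950e+04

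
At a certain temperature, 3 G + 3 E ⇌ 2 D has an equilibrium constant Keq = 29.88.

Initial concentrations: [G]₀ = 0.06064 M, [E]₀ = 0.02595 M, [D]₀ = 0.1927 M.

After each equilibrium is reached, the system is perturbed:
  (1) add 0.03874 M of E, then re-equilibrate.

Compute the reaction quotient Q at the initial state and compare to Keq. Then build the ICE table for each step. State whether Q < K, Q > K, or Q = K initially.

Q₀ = 9.5296e+06; Q > K (proceeds reverse)

Q₀ = 9.5296e+06 vs Keq = 29.88 ⇒ Q>K, reverse
Step 1:
                   G          E          D
  init       0.06064    0.02595     0.1927
  Δ           0.1882     0.1882    -0.1255
  eq          0.2488     0.2141    0.06724
  solve Keq expr → x = -0.06273; check Q = 29.88
Then add 0.03874 M of E.
Step 2:
                   G          E          D
  init        0.2488     0.2529    0.06724
  Δ         -0.01153   -0.01153   0.007687
  eq          0.2373     0.2414    0.07492
  solve Keq expr → x = 0.003844; check Q = 29.88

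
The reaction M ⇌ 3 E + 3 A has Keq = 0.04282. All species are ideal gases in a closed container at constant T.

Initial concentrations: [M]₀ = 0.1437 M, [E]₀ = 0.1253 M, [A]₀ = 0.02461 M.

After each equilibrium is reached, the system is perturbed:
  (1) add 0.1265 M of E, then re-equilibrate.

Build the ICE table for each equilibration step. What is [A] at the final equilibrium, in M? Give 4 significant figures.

[A]_eq = 0.2741 M

Q₀ = 2.0405e-07 vs Keq = 0.04282 ⇒ Q<K, forward
Step 1:
                   M          E          A
  Initial     0.1437     0.1253    0.02461
  Change    -0.09524     0.2857     0.2857
  Equil      0.04846      0.411     0.3103
  solve Keq expr → x = 0.09524; check Q = 0.04282
Then add 0.1265 M of E.
Step 2:
                   M          E          A
  Initial    0.04846     0.5375     0.3103
  Change     0.01209   -0.03626   -0.03626
  Equil      0.06055     0.5013     0.2741
  solve Keq expr → x = -0.01209; check Q = 0.04282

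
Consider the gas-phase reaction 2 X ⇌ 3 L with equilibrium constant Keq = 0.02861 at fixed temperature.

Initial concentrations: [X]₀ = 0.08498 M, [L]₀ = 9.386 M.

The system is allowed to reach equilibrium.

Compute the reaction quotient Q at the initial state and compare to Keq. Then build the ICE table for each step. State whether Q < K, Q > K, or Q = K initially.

Q₀ = 1.1450e+05 vs Keq = 0.02861 ⇒ Q>K, reverse
Step 1:
                    X           L
  Initial     0.08498       9.386
  Change        5.607      -8.411
  Equil         5.692      0.9751
  solve Keq expr → x = -2.804; check Q = 0.02861

Q₀ = 1.1450e+05; Q > K (proceeds reverse)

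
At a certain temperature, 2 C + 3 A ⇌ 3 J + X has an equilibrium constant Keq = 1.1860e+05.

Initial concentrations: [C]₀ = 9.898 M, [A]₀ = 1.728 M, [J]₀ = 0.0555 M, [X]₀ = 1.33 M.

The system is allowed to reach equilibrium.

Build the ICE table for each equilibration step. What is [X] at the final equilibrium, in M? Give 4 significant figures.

[X]_eq = 1.902 M

Q₀ = 4.4978e-07 vs Keq = 1.1860e+05 ⇒ Q<K, forward
Step 1:
                   C          A          J          X
  I            9.898      1.728     0.0555       1.33
  C           -1.145     -1.717      1.717     0.5725
  E            8.753    0.01053      1.773      1.902
  solve Keq expr → x = 0.5725; check Q = 1.1860e+05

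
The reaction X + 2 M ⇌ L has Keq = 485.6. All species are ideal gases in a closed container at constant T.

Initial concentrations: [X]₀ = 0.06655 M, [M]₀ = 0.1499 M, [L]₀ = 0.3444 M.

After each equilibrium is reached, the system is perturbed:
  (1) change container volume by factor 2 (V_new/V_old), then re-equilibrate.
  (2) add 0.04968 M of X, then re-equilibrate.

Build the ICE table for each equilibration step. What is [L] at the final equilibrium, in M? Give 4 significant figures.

[L]_eq = 0.1759 M

Q₀ = 230.3 vs Keq = 485.6 ⇒ Q<K, forward
Step 1:
                  X         M         L
  I         0.06655    0.1499    0.3444
  C        -0.01502  -0.03005   0.01502
  E         0.05153    0.1199    0.3594
  solve Keq expr → x = 0.01502; check Q = 485.6
Then change container volume by factor 2 (V_new/V_old).
Step 2:
                  X         M         L
  I         0.02576   0.05993    0.1797
  C         0.01538   0.03076  -0.01538
  E         0.04115   0.09069    0.1643
  solve Keq expr → x = -0.01538; check Q = 485.6
Then add 0.04968 M of X.
Step 3:
                  X         M         L
  I         0.09083   0.09069    0.1643
  C        -0.01155   -0.0231   0.01155
  E         0.07928   0.06759    0.1759
  solve Keq expr → x = 0.01155; check Q = 485.6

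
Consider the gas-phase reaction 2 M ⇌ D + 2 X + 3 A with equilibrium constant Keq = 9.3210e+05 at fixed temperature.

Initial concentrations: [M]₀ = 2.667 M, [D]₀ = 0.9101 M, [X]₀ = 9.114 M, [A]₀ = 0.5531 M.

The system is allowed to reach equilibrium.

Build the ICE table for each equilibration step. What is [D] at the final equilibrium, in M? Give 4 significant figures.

Q₀ = 1.798 vs Keq = 9.3210e+05 ⇒ Q<K, forward
Step 1:
                  M         D         X         A
  Initial     2.667    0.9101     9.114    0.5531
  Change     -2.508     1.254     2.508     3.762
  Equil      0.1588     2.164     11.62     4.315
  solve Keq expr → x = 1.254; check Q = 9.3210e+05

[D]_eq = 2.164 M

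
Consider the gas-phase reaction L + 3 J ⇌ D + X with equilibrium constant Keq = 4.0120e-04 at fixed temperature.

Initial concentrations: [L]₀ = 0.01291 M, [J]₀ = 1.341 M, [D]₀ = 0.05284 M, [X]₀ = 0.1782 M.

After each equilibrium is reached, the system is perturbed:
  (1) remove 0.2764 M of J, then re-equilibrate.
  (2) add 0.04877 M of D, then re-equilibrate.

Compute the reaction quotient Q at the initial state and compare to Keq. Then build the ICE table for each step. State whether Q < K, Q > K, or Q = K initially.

Q₀ = 0.3025; Q > K (proceeds reverse)

Q₀ = 0.3025 vs Keq = 4.0120e-04 ⇒ Q>K, reverse
Step 1:
                    L           J           D           X
  Initial     0.01291       1.341     0.05284      0.1782
  Change      0.05214      0.1564    -0.05214    -0.05214
  Equil       0.06505       1.497  6.9522e-04      0.1261
  solve Keq expr → x = -0.05214; check Q = 4.0120e-04
Then remove 0.2764 M of J.
Step 2:
                    L           J           D           X
  Initial     0.06505       1.221  6.9522e-04      0.1261
  Change   3.1464e-04  9.4391e-04 -3.1464e-04 -3.1464e-04
  Equil       0.06537       1.222  3.8058e-04      0.1257
  solve Keq expr → x = -3.1464e-04; check Q = 4.0120e-04
Then add 0.04877 M of D.
Step 3:
                    L           J           D           X
  Initial     0.06537       1.222     0.04915      0.1257
  Change      0.04767       0.143    -0.04767    -0.04767
  Equil         0.113       1.365    0.001478     0.07807
  solve Keq expr → x = -0.04767; check Q = 4.0120e-04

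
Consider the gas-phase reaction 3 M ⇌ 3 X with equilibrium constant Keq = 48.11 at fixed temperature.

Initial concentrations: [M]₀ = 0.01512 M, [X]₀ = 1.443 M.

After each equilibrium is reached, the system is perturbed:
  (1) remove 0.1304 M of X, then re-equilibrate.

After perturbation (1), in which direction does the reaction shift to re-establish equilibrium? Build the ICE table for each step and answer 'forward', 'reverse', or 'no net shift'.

Direction: forward

Q₀ = 8.6925e+05 vs Keq = 48.11 ⇒ Q>K, reverse
Step 1:
                  M         X
  I         0.01512     1.443
  C          0.2993   -0.2993
  E          0.3145     1.144
  solve Keq expr → x = -0.09978; check Q = 48.11
Then remove 0.1304 M of X.
Step 2:
                  M         X
  I          0.3145     1.013
  C        -0.02812   0.02812
  E          0.2863     1.041
  solve Keq expr → x = 0.009374; check Q = 48.11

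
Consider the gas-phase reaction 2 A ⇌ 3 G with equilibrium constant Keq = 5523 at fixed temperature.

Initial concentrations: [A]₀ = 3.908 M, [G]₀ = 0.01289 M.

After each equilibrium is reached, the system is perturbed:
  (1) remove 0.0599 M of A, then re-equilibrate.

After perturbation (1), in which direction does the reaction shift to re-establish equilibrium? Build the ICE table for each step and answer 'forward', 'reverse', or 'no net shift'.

Direction: reverse

Q₀ = 1.4023e-07 vs Keq = 5523 ⇒ Q<K, forward
Step 1:
                    A           G
  init          3.908     0.01289
  Δ            -3.729       5.594
  eq           0.1786       5.607
  solve Keq expr → x = 1.865; check Q = 5523
Then remove 0.0599 M of A.
Step 2:
                    A           G
  init         0.1187       5.607
  Δ           0.05591    -0.08386
  eq           0.1747       5.523
  solve Keq expr → x = -0.02795; check Q = 5523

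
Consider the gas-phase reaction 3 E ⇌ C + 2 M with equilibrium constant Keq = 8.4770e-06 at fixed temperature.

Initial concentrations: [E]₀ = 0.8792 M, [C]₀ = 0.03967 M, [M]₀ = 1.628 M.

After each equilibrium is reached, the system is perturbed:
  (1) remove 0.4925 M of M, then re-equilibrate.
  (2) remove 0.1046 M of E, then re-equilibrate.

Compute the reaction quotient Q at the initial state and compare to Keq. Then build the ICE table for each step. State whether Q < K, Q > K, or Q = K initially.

Q₀ = 0.1547 vs Keq = 8.4770e-06 ⇒ Q>K, reverse
Step 1:
                  E         C         M
  init       0.8792   0.03967     1.628
  Δ           0.119  -0.03967  -0.07933
  eq         0.9982 3.5154e-06     1.549
  solve Keq expr → x = -0.03967; check Q = 8.4770e-06
Then remove 0.4925 M of M.
Step 2:
                  E         C         M
  init       0.9982 3.5154e-06     1.056
  Δ       -1.2128e-05 4.0426e-06 8.0851e-06
  eq         0.9982 7.5580e-06     1.056
  solve Keq expr → x = 4.0426e-06; check Q = 8.4770e-06
Then remove 0.1046 M of E.
Step 3:
                  E         C         M
  init       0.8936 7.5580e-06     1.056
  Δ       6.4067e-06 -2.1356e-06 -4.2711e-06
  eq         0.8936 5.4224e-06     1.056
  solve Keq expr → x = -2.1356e-06; check Q = 8.4770e-06

Q₀ = 0.1547; Q > K (proceeds reverse)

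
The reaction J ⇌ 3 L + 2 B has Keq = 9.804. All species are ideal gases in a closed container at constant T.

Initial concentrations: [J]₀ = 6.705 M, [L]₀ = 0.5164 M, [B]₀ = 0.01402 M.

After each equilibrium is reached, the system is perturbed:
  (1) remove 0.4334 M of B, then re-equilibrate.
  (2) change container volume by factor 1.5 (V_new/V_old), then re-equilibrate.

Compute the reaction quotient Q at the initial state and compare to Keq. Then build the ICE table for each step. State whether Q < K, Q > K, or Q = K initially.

Q₀ = 4.0370e-06; Q < K (proceeds forward)

Q₀ = 4.0370e-06 vs Keq = 9.804 ⇒ Q<K, forward
Step 1:
                   J          L          B
  init         6.705     0.5164    0.01402
  Δ           -0.781      2.343      1.562
  eq           5.924      2.859      1.576
  solve Keq expr → x = 0.781; check Q = 9.804
Then remove 0.4334 M of B.
Step 2:
                   J          L          B
  init         5.924      2.859      1.143
  Δ          -0.1007     0.3021     0.2014
  eq           5.823      3.162      1.344
  solve Keq expr → x = 0.1007; check Q = 9.804
Then change container volume by factor 1.5 (V_new/V_old).
Step 3:
                   J          L          B
  init         3.882      2.108     0.8961
  Δ           -0.212     0.6359     0.4239
  eq            3.67      2.744       1.32
  solve Keq expr → x = 0.212; check Q = 9.804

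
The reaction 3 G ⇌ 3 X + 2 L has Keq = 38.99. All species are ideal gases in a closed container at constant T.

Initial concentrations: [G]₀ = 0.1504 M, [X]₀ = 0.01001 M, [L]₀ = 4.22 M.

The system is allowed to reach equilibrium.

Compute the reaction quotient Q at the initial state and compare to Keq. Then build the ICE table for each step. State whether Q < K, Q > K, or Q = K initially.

Q₀ = 0.00525; Q < K (proceeds forward)

Q₀ = 0.00525 vs Keq = 38.99 ⇒ Q<K, forward
Step 1:
                    G           X           L
  Initial      0.1504     0.01001        4.22
  Change     -0.08028     0.08028     0.05352
  Equil       0.07012     0.09029       4.274
  solve Keq expr → x = 0.02676; check Q = 38.99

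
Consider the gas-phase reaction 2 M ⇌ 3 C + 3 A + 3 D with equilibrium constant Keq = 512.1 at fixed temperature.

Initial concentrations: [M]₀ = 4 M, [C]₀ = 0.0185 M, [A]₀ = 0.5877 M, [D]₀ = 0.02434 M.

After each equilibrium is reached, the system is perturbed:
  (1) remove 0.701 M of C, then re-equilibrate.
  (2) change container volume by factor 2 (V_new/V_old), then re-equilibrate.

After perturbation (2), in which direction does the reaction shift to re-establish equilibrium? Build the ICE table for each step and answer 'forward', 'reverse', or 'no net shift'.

Direction: forward

Q₀ = 1.1583e-12 vs Keq = 512.1 ⇒ Q<K, forward
Step 1:
                   M          C          A          D
  init             4     0.0185     0.5877    0.02434
  Δ           -1.503      2.255      2.255      2.255
  eq           2.497      2.273      2.842      2.279
  solve Keq expr → x = 0.7516; check Q = 512.1
Then remove 0.701 M of C.
Step 2:
                   M          C          A          D
  init         2.497      1.572      2.842      2.279
  Δ          -0.1606     0.2409     0.2409     0.2409
  eq           2.336      1.813      3.083       2.52
  solve Keq expr → x = 0.0803; check Q = 512.1
Then change container volume by factor 2 (V_new/V_old).
Step 3:
                   M          C          A          D
  init         1.168     0.9065      1.542       1.26
  Δ          -0.4333       0.65       0.65       0.65
  eq          0.7348      1.556      2.192       1.91
  solve Keq expr → x = 0.2167; check Q = 512.1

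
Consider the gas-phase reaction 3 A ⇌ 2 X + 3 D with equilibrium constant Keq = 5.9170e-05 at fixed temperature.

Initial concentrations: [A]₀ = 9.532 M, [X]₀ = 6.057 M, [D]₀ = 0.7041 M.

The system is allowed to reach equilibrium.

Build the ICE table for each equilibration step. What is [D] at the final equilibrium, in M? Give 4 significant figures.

Q₀ = 0.01479 vs Keq = 5.9170e-05 ⇒ Q>K, reverse
Step 1:
                    A           X           D
  init          9.532       6.057      0.7041
  Δ            0.5802     -0.3868     -0.5802
  eq            10.11        5.67      0.1239
  solve Keq expr → x = -0.1934; check Q = 5.9170e-05

[D]_eq = 0.1239 M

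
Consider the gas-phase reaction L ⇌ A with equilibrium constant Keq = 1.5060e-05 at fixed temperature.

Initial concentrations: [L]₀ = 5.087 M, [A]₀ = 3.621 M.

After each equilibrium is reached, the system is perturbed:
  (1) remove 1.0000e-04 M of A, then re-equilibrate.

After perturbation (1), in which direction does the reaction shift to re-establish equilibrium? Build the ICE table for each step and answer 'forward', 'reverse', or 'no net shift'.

Direction: forward

Q₀ = 0.7118 vs Keq = 1.5060e-05 ⇒ Q>K, reverse
Step 1:
                   L          A
  I            5.087      3.621
  C            3.621     -3.621
  E            8.708 1.3114e-04
  solve Keq expr → x = -3.621; check Q = 1.5060e-05
Then remove 1.0000e-04 M of A.
Step 2:
                   L          A
  I            8.708 3.1141e-05
  C       -9.9998e-05 9.9998e-05
  E            8.708 1.3114e-04
  solve Keq expr → x = 9.9998e-05; check Q = 1.5060e-05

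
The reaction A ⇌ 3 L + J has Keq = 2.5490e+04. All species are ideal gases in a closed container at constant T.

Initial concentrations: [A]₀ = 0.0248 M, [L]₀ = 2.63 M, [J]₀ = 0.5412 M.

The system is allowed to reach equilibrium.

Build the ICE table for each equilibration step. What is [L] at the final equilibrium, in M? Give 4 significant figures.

Q₀ = 397 vs Keq = 2.5490e+04 ⇒ Q<K, forward
Step 1:
                   A          L          J
  Initial     0.0248       2.63     0.5412
  Change    -0.02436    0.07309    0.02436
  Equil   4.3822e-04      2.703     0.5656
  solve Keq expr → x = 0.02436; check Q = 2.5490e+04

[L]_eq = 2.703 M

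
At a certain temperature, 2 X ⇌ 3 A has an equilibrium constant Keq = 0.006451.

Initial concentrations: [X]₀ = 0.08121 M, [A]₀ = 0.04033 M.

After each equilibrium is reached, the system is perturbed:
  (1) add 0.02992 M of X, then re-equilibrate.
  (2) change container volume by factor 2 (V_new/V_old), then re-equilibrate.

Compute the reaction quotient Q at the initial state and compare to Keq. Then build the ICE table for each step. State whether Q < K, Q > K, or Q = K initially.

Q₀ = 0.009946; Q > K (proceeds reverse)

Q₀ = 0.009946 vs Keq = 0.006451 ⇒ Q>K, reverse
Step 1:
                    X           A
  I           0.08121     0.04033
  C          0.003037   -0.004555
  E           0.08425     0.03577
  solve Keq expr → x = -0.001518; check Q = 0.006451
Then add 0.02992 M of X.
Step 2:
                    X           A
  I            0.1142     0.03577
  C         -0.004572    0.006857
  E            0.1096     0.04263
  solve Keq expr → x = 0.002286; check Q = 0.006451
Then change container volume by factor 2 (V_new/V_old).
Step 3:
                    X           A
  I            0.0548     0.02132
  C         -0.003028    0.004542
  E           0.05177     0.02586
  solve Keq expr → x = 0.001514; check Q = 0.006451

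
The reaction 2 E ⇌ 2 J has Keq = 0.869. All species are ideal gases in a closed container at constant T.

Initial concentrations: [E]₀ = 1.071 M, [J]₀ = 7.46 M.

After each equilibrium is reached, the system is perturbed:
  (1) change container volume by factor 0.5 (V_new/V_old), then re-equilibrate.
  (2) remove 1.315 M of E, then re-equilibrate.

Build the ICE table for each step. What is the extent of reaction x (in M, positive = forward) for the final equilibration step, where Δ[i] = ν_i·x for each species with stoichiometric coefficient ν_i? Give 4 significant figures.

Q₀ = 48.52 vs Keq = 0.869 ⇒ Q>K, reverse
Step 1:
                    E           J
  Initial       1.071        7.46
  Change        3.344      -3.344
  Equil         4.415       4.116
  solve Keq expr → x = -1.672; check Q = 0.869
Then change container volume by factor 0.5 (V_new/V_old).
Step 2:
                    E           J
  Initial        8.83       8.232
  Change            0           0
  Equil          8.83       8.232
  solve Keq expr → x = 0; check Q = 0.869
Then remove 1.315 M of E.
Step 3:
                    E           J
  Initial       7.515       8.232
  Change       0.6344     -0.6344
  Equil          8.15       7.597
  solve Keq expr → x = -0.3172; check Q = 0.869

x = -0.3172 M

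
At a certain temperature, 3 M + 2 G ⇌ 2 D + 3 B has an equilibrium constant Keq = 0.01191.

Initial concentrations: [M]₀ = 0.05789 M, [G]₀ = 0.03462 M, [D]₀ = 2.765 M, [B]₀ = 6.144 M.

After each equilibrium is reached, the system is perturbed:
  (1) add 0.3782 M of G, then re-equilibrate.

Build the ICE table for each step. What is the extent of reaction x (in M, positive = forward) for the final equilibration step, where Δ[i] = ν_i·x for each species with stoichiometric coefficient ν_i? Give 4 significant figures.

x = 0.01772 M

Q₀ = 7.6257e+09 vs Keq = 0.01191 ⇒ Q>K, reverse
Step 1:
                   M          G          D          B
  I          0.05789    0.03462      2.765      6.144
  C            3.524      2.349     -2.349     -3.524
  E            3.582      2.384     0.4158       2.62
  solve Keq expr → x = -1.175; check Q = 0.01191
Then add 0.3782 M of G.
Step 2:
                   M          G          D          B
  I            3.582      2.762     0.4158       2.62
  C         -0.05316   -0.03544    0.03544    0.05316
  E            3.529      2.727     0.4512      2.673
  solve Keq expr → x = 0.01772; check Q = 0.01191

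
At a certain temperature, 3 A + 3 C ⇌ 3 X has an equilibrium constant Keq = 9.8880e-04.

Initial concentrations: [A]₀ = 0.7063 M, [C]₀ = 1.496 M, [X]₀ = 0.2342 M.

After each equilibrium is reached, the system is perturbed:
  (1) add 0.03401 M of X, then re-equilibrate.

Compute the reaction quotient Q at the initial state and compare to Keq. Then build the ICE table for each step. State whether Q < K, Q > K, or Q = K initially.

Q₀ = 0.01089 vs Keq = 9.8880e-04 ⇒ Q>K, reverse
Step 1:
                   A          C          X
  init        0.7063      1.496     0.2342
  Δ           0.1048     0.1048    -0.1048
  eq          0.8111      1.601     0.1294
  solve Keq expr → x = -0.03495; check Q = 9.8880e-04
Then add 0.03401 M of X.
Step 2:
                   A          C          X
  init        0.8111      1.601     0.1634
  Δ          0.02736    0.02736   -0.02736
  eq          0.8385      1.628      0.136
  solve Keq expr → x = -0.00912; check Q = 9.8880e-04

Q₀ = 0.01089; Q > K (proceeds reverse)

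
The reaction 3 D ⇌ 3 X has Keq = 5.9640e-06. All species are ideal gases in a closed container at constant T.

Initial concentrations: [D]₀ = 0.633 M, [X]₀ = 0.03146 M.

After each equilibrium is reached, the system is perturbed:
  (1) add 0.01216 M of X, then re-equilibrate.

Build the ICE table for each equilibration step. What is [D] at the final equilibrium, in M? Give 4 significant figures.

[D]_eq = 0.6646 M

Q₀ = 1.2276e-04 vs Keq = 5.9640e-06 ⇒ Q>K, reverse
Step 1:
                    D           X
  Initial       0.633     0.03146
  Change      0.01962    -0.01962
  Equil        0.6526     0.01184
  solve Keq expr → x = -0.006542; check Q = 5.9640e-06
Then add 0.01216 M of X.
Step 2:
                    D           X
  Initial      0.6526       0.024
  Change      0.01194    -0.01194
  Equil        0.6646     0.01205
  solve Keq expr → x = -0.003981; check Q = 5.9640e-06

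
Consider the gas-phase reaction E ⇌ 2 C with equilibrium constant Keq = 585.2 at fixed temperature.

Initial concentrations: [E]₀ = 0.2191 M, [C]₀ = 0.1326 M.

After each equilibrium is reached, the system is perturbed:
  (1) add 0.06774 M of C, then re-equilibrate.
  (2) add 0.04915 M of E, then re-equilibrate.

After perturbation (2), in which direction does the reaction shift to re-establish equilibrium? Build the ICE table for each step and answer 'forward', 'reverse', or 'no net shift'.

Q₀ = 0.08025 vs Keq = 585.2 ⇒ Q<K, forward
Step 1:
                  E         C
  init       0.2191    0.1326
  Δ         -0.2185    0.4371
  eq      5.5459e-04    0.5697
  solve Keq expr → x = 0.2185; check Q = 585.2
Then add 0.06774 M of C.
Step 2:
                  E         C
  init    5.5459e-04    0.6374
  Δ       1.3912e-04 -2.7825e-04
  eq      6.9372e-04    0.6372
  solve Keq expr → x = -1.3912e-04; check Q = 585.2
Then add 0.04915 M of E.
Step 3:
                  E         C
  init      0.04984    0.6372
  Δ        -0.04892   0.09784
  eq      9.2313e-04     0.735
  solve Keq expr → x = 0.04892; check Q = 585.2

Direction: forward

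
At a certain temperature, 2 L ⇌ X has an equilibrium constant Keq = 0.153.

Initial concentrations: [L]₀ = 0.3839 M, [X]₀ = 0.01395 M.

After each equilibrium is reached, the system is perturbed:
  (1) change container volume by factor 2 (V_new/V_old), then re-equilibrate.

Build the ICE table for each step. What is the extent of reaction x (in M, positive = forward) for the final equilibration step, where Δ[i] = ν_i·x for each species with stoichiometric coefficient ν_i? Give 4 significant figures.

x = -0.00469 M

Q₀ = 0.09465 vs Keq = 0.153 ⇒ Q<K, forward
Step 1:
                    L           X
  Initial      0.3839     0.01395
  Change     -0.01397    0.006987
  Equil        0.3699     0.02094
  solve Keq expr → x = 0.006987; check Q = 0.153
Then change container volume by factor 2 (V_new/V_old).
Step 2:
                    L           X
  Initial       0.185     0.01047
  Change      0.00938    -0.00469
  Equil        0.1943    0.005779
  solve Keq expr → x = -0.00469; check Q = 0.153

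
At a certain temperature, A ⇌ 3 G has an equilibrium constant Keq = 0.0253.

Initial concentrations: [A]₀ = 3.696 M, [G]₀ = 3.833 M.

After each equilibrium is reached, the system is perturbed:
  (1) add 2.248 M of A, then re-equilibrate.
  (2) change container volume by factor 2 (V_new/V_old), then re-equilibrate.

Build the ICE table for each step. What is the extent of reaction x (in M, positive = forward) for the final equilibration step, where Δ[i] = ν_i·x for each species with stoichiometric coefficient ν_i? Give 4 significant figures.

Q₀ = 15.24 vs Keq = 0.0253 ⇒ Q>K, reverse
Step 1:
                   A          G
  Initial      3.696      3.833
  Change       1.113     -3.338
  Equil        4.809     0.4955
  solve Keq expr → x = -1.113; check Q = 0.0253
Then add 2.248 M of A.
Step 2:
                   A          G
  Initial      7.057     0.4955
  Change    -0.02233    0.06699
  Equil        7.034     0.5625
  solve Keq expr → x = 0.02233; check Q = 0.0253
Then change container volume by factor 2 (V_new/V_old).
Step 3:
                   A          G
  Initial      3.517     0.2812
  Change     -0.0543     0.1629
  Equil        3.463     0.4441
  solve Keq expr → x = 0.0543; check Q = 0.0253

x = 0.0543 M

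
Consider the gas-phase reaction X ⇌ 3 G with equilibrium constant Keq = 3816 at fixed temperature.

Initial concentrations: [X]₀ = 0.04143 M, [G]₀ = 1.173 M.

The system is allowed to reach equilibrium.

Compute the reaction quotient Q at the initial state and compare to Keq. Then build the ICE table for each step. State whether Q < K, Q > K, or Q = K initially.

Q₀ = 38.96; Q < K (proceeds forward)

Q₀ = 38.96 vs Keq = 3816 ⇒ Q<K, forward
Step 1:
                  X         G
  Initial   0.04143     1.173
  Change   -0.04086    0.1226
  Equil   5.6988e-04     1.296
  solve Keq expr → x = 0.04086; check Q = 3816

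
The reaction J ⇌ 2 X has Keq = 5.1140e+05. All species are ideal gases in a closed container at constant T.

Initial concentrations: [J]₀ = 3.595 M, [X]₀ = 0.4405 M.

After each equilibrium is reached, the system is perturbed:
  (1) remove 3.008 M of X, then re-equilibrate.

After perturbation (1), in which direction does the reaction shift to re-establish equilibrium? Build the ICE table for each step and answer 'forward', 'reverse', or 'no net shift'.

Q₀ = 0.05398 vs Keq = 5.1140e+05 ⇒ Q<K, forward
Step 1:
                  J         X
  init        3.595    0.4405
  Δ          -3.595      7.19
  eq      1.1385e-04      7.63
  solve Keq expr → x = 3.595; check Q = 5.1140e+05
Then remove 3.008 M of X.
Step 2:
                  J         X
  init    1.1385e-04     4.622
  Δ       -7.2066e-05 1.4413e-04
  eq      4.1781e-05     4.622
  solve Keq expr → x = 7.2066e-05; check Q = 5.1140e+05

Direction: forward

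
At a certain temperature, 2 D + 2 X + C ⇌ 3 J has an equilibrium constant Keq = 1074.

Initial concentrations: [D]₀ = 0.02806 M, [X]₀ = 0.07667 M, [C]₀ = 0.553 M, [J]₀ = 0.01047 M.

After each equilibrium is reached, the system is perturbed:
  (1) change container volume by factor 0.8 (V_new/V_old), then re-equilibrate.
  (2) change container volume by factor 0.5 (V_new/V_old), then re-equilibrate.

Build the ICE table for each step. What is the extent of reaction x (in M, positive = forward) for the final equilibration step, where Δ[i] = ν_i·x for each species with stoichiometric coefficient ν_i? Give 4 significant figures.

Q₀ = 0.4484 vs Keq = 1074 ⇒ Q<K, forward
Step 1:
                    D           X           C           J
  Initial     0.02806     0.07667       0.553     0.01047
  Change     -0.02145    -0.02145    -0.01073     0.03218
  Equil      0.006609     0.05522      0.5423     0.04265
  solve Keq expr → x = 0.01073; check Q = 1074
Then change container volume by factor 0.8 (V_new/V_old).
Step 2:
                    D           X           C           J
  Initial    0.008261     0.06902      0.6778     0.05331
  Change    -0.001192   -0.001192 -5.9593e-04    0.001788
  Equil      0.007069     0.06783      0.6772      0.0551
  solve Keq expr → x = 5.9593e-04; check Q = 1074
Then change container volume by factor 0.5 (V_new/V_old).
Step 3:
                    D           X           C           J
  Initial     0.01414      0.1357       1.354      0.1102
  Change    -0.005843   -0.005843   -0.002922    0.008765
  Equil      0.008295      0.1298       1.352       0.119
  solve Keq expr → x = 0.002922; check Q = 1074

x = 0.002922 M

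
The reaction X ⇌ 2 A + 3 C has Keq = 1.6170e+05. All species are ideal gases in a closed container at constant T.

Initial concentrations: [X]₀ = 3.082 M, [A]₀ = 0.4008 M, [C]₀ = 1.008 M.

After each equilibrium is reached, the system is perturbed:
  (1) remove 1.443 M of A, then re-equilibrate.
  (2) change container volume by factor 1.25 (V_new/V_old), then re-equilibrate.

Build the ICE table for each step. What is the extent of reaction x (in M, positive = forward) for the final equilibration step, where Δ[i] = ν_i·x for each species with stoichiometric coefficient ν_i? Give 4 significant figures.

x = 0.05918 M

Q₀ = 0.05338 vs Keq = 1.6170e+05 ⇒ Q<K, forward
Step 1:
                   X          A          C
  init         3.082     0.4008      1.008
  Δ           -2.873      5.747       8.62
  eq          0.2086      6.148      9.628
  solve Keq expr → x = 2.873; check Q = 1.6170e+05
Then remove 1.443 M of A.
Step 2:
                   X          A          C
  init        0.2086      4.705      9.628
  Δ         -0.07032     0.1406      0.211
  eq          0.1383      4.845      9.839
  solve Keq expr → x = 0.07032; check Q = 1.6170e+05
Then change container volume by factor 1.25 (V_new/V_old).
Step 3:
                   X          A          C
  init        0.1106      3.876      7.871
  Δ         -0.05918     0.1184     0.1775
  eq         0.05145      3.995      8.049
  solve Keq expr → x = 0.05918; check Q = 1.6170e+05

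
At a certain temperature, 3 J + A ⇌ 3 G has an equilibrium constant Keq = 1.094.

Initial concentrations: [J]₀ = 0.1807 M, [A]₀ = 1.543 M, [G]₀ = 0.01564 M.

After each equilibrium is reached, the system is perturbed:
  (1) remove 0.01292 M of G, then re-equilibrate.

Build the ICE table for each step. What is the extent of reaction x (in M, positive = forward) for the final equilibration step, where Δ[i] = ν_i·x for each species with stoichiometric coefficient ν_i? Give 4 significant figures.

x = 0.001966 M

Q₀ = 4.2021e-04 vs Keq = 1.094 ⇒ Q<K, forward
Step 1:
                    J           A           G
  init         0.1807       1.543     0.01564
  Δ          -0.09075    -0.03025     0.09075
  eq          0.08995       1.513      0.1064
  solve Keq expr → x = 0.03025; check Q = 1.094
Then remove 0.01292 M of G.
Step 2:
                    J           A           G
  init        0.08995       1.513     0.09347
  Δ         -0.005899   -0.001966    0.005899
  eq          0.08405       1.511     0.09937
  solve Keq expr → x = 0.001966; check Q = 1.094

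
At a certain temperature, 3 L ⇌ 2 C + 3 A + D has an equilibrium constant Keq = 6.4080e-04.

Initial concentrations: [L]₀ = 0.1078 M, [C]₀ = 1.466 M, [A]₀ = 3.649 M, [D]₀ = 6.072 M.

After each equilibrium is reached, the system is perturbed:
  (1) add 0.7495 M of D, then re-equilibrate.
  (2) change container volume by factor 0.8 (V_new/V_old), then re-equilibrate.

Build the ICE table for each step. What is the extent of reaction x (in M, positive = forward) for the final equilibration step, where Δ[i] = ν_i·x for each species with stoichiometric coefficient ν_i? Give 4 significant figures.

Q₀ = 5.0613e+05 vs Keq = 6.4080e-04 ⇒ Q>K, reverse
Step 1:
                    L           C           A           D
  Initial      0.1078       1.466       3.649       6.072
  Change        2.168      -1.445      -2.168     -0.7226
  Equil         2.276     0.02084       1.481       5.349
  solve Keq expr → x = -0.7226; check Q = 6.4080e-04
Then add 0.7495 M of D.
Step 2:
                    L           C           A           D
  Initial       2.276     0.02084       1.481       6.099
  Change      0.00189    -0.00126    -0.00189 -6.2984e-04
  Equil         2.277     0.01958       1.479       6.098
  solve Keq expr → x = -6.2984e-04; check Q = 6.4080e-04
Then change container volume by factor 0.8 (V_new/V_old).
Step 3:
                    L           C           A           D
  Initial       2.847     0.02447       1.849       7.623
  Change      0.01008    -0.00672    -0.01008    -0.00336
  Equil         2.857     0.01775       1.839        7.62
  solve Keq expr → x = -0.00336; check Q = 6.4080e-04

x = -0.00336 M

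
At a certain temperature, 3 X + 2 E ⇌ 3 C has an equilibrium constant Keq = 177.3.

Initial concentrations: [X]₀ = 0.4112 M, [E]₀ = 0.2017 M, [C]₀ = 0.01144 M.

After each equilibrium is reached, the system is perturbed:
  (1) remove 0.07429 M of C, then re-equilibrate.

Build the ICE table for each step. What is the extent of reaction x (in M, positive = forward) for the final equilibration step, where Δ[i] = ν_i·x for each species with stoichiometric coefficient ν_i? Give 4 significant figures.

x = 0.007819 M

Q₀ = 5.2931e-04 vs Keq = 177.3 ⇒ Q<K, forward
Step 1:
                  X         E         C
  Initial    0.4112    0.2017   0.01144
  Change     -0.196   -0.1306     0.196
  Equil      0.2152   0.07105    0.2074
  solve Keq expr → x = 0.06532; check Q = 177.3
Then remove 0.07429 M of C.
Step 2:
                  X         E         C
  Initial    0.2152   0.07105    0.1331
  Change   -0.02346  -0.01564   0.02346
  Equil      0.1918   0.05541    0.1566
  solve Keq expr → x = 0.007819; check Q = 177.3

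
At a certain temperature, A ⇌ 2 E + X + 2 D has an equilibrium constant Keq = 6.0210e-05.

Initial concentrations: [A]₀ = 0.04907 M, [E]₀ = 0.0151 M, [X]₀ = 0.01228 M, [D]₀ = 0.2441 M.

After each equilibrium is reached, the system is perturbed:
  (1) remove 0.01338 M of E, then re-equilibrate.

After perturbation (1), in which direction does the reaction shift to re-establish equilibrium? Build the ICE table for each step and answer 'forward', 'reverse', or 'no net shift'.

Direction: forward

Q₀ = 3.3999e-06 vs Keq = 6.0210e-05 ⇒ Q<K, forward
Step 1:
                  A         E         X         D
  Initial   0.04907    0.0151   0.01228    0.2441
  Change   -0.01105   0.02211   0.01105   0.02211
  Equil     0.03802   0.03721   0.02333    0.2662
  solve Keq expr → x = 0.01105; check Q = 6.0210e-05
Then remove 0.01338 M of E.
Step 2:
                  A         E         X         D
  Initial   0.03802   0.02383   0.02333    0.2662
  Change  -0.003921  0.007843  0.003921  0.007843
  Equil      0.0341   0.03167   0.02725     0.274
  solve Keq expr → x = 0.003921; check Q = 6.0210e-05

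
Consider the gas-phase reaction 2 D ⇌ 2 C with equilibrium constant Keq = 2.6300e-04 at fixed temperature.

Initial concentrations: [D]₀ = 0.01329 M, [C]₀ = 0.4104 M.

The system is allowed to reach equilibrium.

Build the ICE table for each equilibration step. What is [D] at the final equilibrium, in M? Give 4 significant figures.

Q₀ = 953.6 vs Keq = 2.6300e-04 ⇒ Q>K, reverse
Step 1:
                    D           C
  Initial     0.01329      0.4104
  Change       0.4036     -0.4036
  Equil        0.4169    0.006761
  solve Keq expr → x = -0.2018; check Q = 2.6300e-04

[D]_eq = 0.4169 M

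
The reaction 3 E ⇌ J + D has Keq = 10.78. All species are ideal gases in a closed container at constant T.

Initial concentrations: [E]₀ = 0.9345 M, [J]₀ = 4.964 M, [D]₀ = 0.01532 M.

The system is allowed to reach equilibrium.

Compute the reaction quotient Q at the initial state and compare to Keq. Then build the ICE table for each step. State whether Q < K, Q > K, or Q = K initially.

Q₀ = 0.09319 vs Keq = 10.78 ⇒ Q<K, forward
Step 1:
                    E           J           D
  I            0.9345       4.964     0.01532
  C           -0.4938      0.1646      0.1646
  E            0.4407       5.129      0.1799
  solve Keq expr → x = 0.1646; check Q = 10.78

Q₀ = 0.09319; Q < K (proceeds forward)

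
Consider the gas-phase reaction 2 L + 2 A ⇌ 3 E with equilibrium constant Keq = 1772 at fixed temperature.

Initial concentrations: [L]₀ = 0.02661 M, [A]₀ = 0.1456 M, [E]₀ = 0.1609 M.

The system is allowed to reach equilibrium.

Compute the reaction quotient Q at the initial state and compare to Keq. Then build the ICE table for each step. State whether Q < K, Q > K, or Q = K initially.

Q₀ = 277.5; Q < K (proceeds forward)

Q₀ = 277.5 vs Keq = 1772 ⇒ Q<K, forward
Step 1:
                    L           A           E
  Initial     0.02661      0.1456      0.1609
  Change     -0.01291    -0.01291     0.01936
  Equil        0.0137      0.1327      0.1803
  solve Keq expr → x = 0.006454; check Q = 1772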